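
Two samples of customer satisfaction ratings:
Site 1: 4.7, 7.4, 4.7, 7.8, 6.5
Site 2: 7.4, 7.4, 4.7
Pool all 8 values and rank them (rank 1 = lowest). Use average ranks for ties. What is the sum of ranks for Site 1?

Sorted (ascending): 4.7, 4.7, 4.7, 6.5, 7.4, 7.4, 7.4, 7.8
The 3 values of 4.7 occupy positions 1–3 → average rank 2.
The 3 values of 7.4 occupy positions 5–7 → average rank 6.
Site 1 values → pooled ranks: 4.7→2, 7.4→6, 4.7→2, 7.8→8, 6.5→4
Rank sum = 2 + 6 + 2 + 8 + 4 = 22

22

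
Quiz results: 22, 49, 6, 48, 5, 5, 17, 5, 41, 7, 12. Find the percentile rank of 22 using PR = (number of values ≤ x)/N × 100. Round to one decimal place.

72.7

N = 11.
Strictly below 22: 7. Equal to 22: 1.
PR = 8/11 × 100 = 72.7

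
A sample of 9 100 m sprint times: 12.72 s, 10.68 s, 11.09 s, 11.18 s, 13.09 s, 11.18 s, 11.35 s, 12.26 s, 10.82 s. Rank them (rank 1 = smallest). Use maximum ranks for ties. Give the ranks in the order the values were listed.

8, 1, 3, 5, 9, 5, 6, 7, 2

Sorted (ascending): 10.68, 10.82, 11.09, 11.18, 11.18, 11.35, 12.26, 12.72, 13.09
The 2 values of 11.18 occupy positions 4–5 → each gets rank 5.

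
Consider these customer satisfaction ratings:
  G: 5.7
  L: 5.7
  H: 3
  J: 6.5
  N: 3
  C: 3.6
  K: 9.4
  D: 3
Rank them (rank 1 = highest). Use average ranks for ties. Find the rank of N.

7

Sorted (descending): 9.4, 6.5, 5.7, 5.7, 3.6, 3, 3, 3
The 2 values of 5.7 occupy positions 3–4 → average rank (3+4)/2 = 3.5.
The 3 values of 3 occupy positions 6–8 → average rank 7.
N has value 3 → rank 7.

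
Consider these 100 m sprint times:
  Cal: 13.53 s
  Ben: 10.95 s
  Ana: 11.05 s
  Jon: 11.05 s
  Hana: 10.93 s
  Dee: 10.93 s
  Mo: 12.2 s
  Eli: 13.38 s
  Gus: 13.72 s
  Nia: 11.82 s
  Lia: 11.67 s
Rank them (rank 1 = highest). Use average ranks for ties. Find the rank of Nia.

Sorted (descending): 13.72, 13.53, 13.38, 12.2, 11.82, 11.67, 11.05, 11.05, 10.95, 10.93, 10.93
The 2 values of 11.05 occupy positions 7–8 → average rank (7+8)/2 = 7.5.
The 2 values of 10.93 occupy positions 10–11 → average rank (10+11)/2 = 10.5.
Nia has value 11.82 s → rank 5.

5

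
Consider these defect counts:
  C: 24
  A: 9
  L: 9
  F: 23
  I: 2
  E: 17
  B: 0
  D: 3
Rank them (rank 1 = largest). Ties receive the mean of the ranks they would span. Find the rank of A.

Sorted (descending): 24, 23, 17, 9, 9, 3, 2, 0
The 2 values of 9 occupy positions 4–5 → average rank (4+5)/2 = 4.5.
A has value 9 → rank 4.5.

4.5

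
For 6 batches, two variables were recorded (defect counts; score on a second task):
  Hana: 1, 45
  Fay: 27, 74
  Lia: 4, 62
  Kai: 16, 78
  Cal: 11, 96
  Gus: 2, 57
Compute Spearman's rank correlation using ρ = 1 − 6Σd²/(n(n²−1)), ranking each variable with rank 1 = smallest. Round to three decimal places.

Ranks of variable 1: 1, 6, 3, 5, 4, 2
Ranks of variable 2: 1, 4, 3, 5, 6, 2
d = r₁ − r₂: 0, 2, 0, 0, -2, 0
d²: 0, 4, 0, 0, 4, 0; Σd² = 8
ρ = 1 − 6·8/(6·35) = 1 − 48/210 = 0.771

0.771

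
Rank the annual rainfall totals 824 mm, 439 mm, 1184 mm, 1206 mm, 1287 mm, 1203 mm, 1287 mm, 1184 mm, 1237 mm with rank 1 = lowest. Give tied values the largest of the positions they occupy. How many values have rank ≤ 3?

Sorted (ascending): 439, 824, 1184, 1184, 1203, 1206, 1237, 1287, 1287
The 2 values of 1184 occupy positions 3–4 → each gets rank 4.
The 2 values of 1287 occupy positions 8–9 → each gets rank 9.
Ranks ≤ 3: {1, 2} → 2 values.

2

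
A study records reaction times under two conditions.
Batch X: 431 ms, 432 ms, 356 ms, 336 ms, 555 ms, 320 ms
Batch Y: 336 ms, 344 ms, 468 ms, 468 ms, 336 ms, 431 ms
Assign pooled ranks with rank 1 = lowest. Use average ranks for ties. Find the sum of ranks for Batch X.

Sorted (ascending): 320, 336, 336, 336, 344, 356, 431, 431, 432, 468, 468, 555
The 3 values of 336 occupy positions 2–4 → average rank 3.
The 2 values of 431 occupy positions 7–8 → average rank (7+8)/2 = 7.5.
The 2 values of 468 occupy positions 10–11 → average rank (10+11)/2 = 10.5.
Batch X values → pooled ranks: 431→7.5, 432→9, 356→6, 336→3, 555→12, 320→1
Rank sum = 7.5 + 9 + 6 + 3 + 12 + 1 = 38.5

38.5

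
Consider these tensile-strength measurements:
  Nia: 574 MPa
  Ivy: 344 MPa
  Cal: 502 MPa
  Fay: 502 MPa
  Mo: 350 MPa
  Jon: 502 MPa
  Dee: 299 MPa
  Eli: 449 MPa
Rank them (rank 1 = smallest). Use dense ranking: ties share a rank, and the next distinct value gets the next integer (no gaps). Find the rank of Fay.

Sorted (ascending): 299, 344, 350, 449, 502, 502, 502, 574
The 3 values of 502 share dense rank 5.
Remaining distinct values take the next consecutive integers.
Fay has value 502 MPa → rank 5.

5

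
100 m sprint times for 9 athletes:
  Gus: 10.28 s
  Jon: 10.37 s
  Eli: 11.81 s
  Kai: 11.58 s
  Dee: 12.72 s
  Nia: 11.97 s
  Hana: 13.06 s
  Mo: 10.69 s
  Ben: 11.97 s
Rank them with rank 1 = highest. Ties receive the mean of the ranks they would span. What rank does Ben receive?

3.5

Sorted (descending): 13.06, 12.72, 11.97, 11.97, 11.81, 11.58, 10.69, 10.37, 10.28
The 2 values of 11.97 occupy positions 3–4 → average rank (3+4)/2 = 3.5.
Ben has value 11.97 s → rank 3.5.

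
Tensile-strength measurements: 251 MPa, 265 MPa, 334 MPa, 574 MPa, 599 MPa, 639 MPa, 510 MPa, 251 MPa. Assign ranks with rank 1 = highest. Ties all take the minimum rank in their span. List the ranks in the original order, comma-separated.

Sorted (descending): 639, 599, 574, 510, 334, 265, 251, 251
The 2 values of 251 occupy positions 7–8 → each gets rank 7.

7, 6, 5, 3, 2, 1, 4, 7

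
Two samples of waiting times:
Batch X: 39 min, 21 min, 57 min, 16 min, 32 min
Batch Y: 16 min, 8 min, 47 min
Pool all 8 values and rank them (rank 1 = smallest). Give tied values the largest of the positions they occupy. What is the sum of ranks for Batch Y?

Sorted (ascending): 8, 16, 16, 21, 32, 39, 47, 57
The 2 values of 16 occupy positions 2–3 → each gets rank 3.
Batch Y values → pooled ranks: 16→3, 8→1, 47→7
Rank sum = 3 + 1 + 7 = 11

11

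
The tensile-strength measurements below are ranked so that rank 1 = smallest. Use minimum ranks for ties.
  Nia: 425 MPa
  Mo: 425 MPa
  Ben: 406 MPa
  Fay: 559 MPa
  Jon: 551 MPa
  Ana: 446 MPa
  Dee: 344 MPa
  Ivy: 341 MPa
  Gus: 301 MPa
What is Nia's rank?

5

Sorted (ascending): 301, 341, 344, 406, 425, 425, 446, 551, 559
The 2 values of 425 occupy positions 5–6 → each gets rank 5.
Nia has value 425 MPa → rank 5.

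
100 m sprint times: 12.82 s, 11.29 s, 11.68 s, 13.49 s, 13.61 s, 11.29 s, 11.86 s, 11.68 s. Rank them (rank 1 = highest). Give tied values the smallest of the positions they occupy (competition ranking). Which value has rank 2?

Sorted (descending): 13.61, 13.49, 12.82, 11.86, 11.68, 11.68, 11.29, 11.29
The 2 values of 11.68 occupy positions 5–6 → each gets rank 5.
The 2 values of 11.29 occupy positions 7–8 → each gets rank 7.
Rank 2 → value 13.49.

13.49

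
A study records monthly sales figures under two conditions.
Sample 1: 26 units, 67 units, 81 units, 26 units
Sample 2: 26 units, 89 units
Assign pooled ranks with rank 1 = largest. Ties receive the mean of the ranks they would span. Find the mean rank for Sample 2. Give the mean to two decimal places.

Sorted (descending): 89, 81, 67, 26, 26, 26
The 3 values of 26 occupy positions 4–6 → average rank 5.
Sample 2 values → pooled ranks: 26→5, 89→1
Mean rank = (5 + 1) / 2 = 3.00

3.00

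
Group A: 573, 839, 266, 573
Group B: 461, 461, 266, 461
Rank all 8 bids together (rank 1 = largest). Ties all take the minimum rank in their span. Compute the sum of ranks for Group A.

12

Sorted (descending): 839, 573, 573, 461, 461, 461, 266, 266
The 2 values of 573 occupy positions 2–3 → each gets rank 2.
The 3 values of 461 occupy positions 4–6 → each gets rank 4.
The 2 values of 266 occupy positions 7–8 → each gets rank 7.
Group A values → pooled ranks: 573→2, 839→1, 266→7, 573→2
Rank sum = 2 + 1 + 7 + 2 = 12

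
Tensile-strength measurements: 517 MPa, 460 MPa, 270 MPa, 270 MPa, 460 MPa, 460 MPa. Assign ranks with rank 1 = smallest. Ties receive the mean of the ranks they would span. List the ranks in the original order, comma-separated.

6, 4, 1.5, 1.5, 4, 4

Sorted (ascending): 270, 270, 460, 460, 460, 517
The 2 values of 270 occupy positions 1–2 → average rank (1+2)/2 = 1.5.
The 3 values of 460 occupy positions 3–5 → average rank 4.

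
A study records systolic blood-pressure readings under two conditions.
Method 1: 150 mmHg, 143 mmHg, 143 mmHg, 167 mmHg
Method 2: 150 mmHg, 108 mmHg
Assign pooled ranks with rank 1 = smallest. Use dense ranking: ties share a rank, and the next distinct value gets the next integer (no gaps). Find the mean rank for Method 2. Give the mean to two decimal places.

Sorted (ascending): 108, 143, 143, 150, 150, 167
The 2 values of 143 share dense rank 2.
The 2 values of 150 share dense rank 3.
Remaining distinct values take the next consecutive integers.
Method 2 values → pooled ranks: 150→3, 108→1
Mean rank = (3 + 1) / 2 = 2.00

2.00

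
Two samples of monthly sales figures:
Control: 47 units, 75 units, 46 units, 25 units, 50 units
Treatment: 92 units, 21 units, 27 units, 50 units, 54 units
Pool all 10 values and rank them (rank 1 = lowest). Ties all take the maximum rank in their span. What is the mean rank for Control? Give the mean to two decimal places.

5.40

Sorted (ascending): 21, 25, 27, 46, 47, 50, 50, 54, 75, 92
The 2 values of 50 occupy positions 6–7 → each gets rank 7.
Control values → pooled ranks: 47→5, 75→9, 46→4, 25→2, 50→7
Mean rank = (5 + 9 + 4 + 2 + 7) / 5 = 5.40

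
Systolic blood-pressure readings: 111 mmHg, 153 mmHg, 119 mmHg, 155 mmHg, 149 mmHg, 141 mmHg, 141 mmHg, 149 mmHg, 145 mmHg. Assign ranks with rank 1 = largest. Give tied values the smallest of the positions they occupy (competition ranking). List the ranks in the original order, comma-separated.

9, 2, 8, 1, 3, 6, 6, 3, 5

Sorted (descending): 155, 153, 149, 149, 145, 141, 141, 119, 111
The 2 values of 149 occupy positions 3–4 → each gets rank 3.
The 2 values of 141 occupy positions 6–7 → each gets rank 6.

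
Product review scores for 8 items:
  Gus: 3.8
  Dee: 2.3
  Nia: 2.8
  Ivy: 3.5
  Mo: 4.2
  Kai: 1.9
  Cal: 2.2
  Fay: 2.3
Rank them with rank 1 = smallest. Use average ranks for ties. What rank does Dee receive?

Sorted (ascending): 1.9, 2.2, 2.3, 2.3, 2.8, 3.5, 3.8, 4.2
The 2 values of 2.3 occupy positions 3–4 → average rank (3+4)/2 = 3.5.
Dee has value 2.3 → rank 3.5.

3.5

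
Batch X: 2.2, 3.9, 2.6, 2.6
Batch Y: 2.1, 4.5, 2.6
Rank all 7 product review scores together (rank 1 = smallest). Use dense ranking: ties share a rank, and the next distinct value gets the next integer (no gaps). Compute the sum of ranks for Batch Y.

Sorted (ascending): 2.1, 2.2, 2.6, 2.6, 2.6, 3.9, 4.5
The 3 values of 2.6 share dense rank 3.
Remaining distinct values take the next consecutive integers.
Batch Y values → pooled ranks: 2.1→1, 4.5→5, 2.6→3
Rank sum = 1 + 5 + 3 = 9

9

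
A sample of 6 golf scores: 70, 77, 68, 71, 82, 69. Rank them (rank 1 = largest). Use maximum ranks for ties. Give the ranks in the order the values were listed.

Sorted (descending): 82, 77, 71, 70, 69, 68
No ties — each value takes its position as its rank.

4, 2, 6, 3, 1, 5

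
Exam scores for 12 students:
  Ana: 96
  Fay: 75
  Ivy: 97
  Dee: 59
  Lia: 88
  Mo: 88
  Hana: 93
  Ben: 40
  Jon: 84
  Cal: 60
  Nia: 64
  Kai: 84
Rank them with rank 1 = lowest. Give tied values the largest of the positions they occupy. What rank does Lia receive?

9

Sorted (ascending): 40, 59, 60, 64, 75, 84, 84, 88, 88, 93, 96, 97
The 2 values of 84 occupy positions 6–7 → each gets rank 7.
The 2 values of 88 occupy positions 8–9 → each gets rank 9.
Lia has value 88 → rank 9.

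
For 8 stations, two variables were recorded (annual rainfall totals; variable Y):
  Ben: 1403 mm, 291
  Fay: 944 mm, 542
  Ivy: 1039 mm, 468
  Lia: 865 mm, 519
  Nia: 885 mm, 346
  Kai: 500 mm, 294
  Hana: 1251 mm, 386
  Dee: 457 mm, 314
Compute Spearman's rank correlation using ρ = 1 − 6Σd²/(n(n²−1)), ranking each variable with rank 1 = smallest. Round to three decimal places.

Ranks of variable 1: 8, 5, 6, 3, 4, 2, 7, 1
Ranks of variable 2: 1, 8, 6, 7, 4, 2, 5, 3
d = r₁ − r₂: 7, -3, 0, -4, 0, 0, 2, -2
d²: 49, 9, 0, 16, 0, 0, 4, 4; Σd² = 82
ρ = 1 − 6·82/(8·63) = 1 − 492/504 = 0.024

0.024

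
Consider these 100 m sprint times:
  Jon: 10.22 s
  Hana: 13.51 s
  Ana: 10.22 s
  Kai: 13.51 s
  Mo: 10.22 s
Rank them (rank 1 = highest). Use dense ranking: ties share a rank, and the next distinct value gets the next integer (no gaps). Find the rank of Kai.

1

Sorted (descending): 13.51, 13.51, 10.22, 10.22, 10.22
The 2 values of 13.51 share dense rank 1.
The 3 values of 10.22 share dense rank 2.
Kai has value 13.51 s → rank 1.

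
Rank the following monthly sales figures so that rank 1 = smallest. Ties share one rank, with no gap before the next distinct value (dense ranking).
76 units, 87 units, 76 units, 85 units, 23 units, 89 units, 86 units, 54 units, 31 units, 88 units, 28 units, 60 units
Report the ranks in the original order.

6, 9, 6, 7, 1, 11, 8, 4, 3, 10, 2, 5

Sorted (ascending): 23, 28, 31, 54, 60, 76, 76, 85, 86, 87, 88, 89
The 2 values of 76 share dense rank 6.
Remaining distinct values take the next consecutive integers.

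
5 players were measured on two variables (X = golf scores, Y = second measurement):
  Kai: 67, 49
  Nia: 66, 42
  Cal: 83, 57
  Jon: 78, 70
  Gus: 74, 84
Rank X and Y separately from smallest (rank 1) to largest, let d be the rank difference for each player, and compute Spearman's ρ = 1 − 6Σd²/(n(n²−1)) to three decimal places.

0.600

Ranks of variable 1: 2, 1, 5, 4, 3
Ranks of variable 2: 2, 1, 3, 4, 5
d = r₁ − r₂: 0, 0, 2, 0, -2
d²: 0, 0, 4, 0, 4; Σd² = 8
ρ = 1 − 6·8/(5·24) = 1 − 48/120 = 0.600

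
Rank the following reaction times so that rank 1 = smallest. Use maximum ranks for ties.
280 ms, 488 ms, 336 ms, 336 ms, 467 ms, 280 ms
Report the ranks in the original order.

2, 6, 4, 4, 5, 2

Sorted (ascending): 280, 280, 336, 336, 467, 488
The 2 values of 280 occupy positions 1–2 → each gets rank 2.
The 2 values of 336 occupy positions 3–4 → each gets rank 4.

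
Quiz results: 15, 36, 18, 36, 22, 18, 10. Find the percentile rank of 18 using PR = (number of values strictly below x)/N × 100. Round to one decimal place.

N = 7.
Strictly below 18: 2. Equal to 18: 2.
PR = 2/7 × 100 = 28.6

28.6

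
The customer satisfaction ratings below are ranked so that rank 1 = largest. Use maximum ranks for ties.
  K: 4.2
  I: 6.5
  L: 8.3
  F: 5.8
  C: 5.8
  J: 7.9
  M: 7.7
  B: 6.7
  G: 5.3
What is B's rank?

4

Sorted (descending): 8.3, 7.9, 7.7, 6.7, 6.5, 5.8, 5.8, 5.3, 4.2
The 2 values of 5.8 occupy positions 6–7 → each gets rank 7.
B has value 6.7 → rank 4.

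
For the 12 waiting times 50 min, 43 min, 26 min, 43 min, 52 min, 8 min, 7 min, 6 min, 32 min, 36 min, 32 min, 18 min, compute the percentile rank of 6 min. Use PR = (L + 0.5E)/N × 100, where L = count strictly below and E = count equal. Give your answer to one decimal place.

4.2

N = 12.
Strictly below 6: 0. Equal to 6: 1.
PR = (0 + 0.5·1)/12 × 100 = 4.2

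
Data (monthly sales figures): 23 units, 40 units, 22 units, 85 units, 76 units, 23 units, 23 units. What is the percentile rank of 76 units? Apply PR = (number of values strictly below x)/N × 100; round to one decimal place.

71.4

N = 7.
Strictly below 76: 5. Equal to 76: 1.
PR = 5/7 × 100 = 71.4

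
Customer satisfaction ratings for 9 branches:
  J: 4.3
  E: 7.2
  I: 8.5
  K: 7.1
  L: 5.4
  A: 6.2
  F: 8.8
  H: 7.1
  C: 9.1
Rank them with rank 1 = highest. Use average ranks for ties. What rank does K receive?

5.5

Sorted (descending): 9.1, 8.8, 8.5, 7.2, 7.1, 7.1, 6.2, 5.4, 4.3
The 2 values of 7.1 occupy positions 5–6 → average rank (5+6)/2 = 5.5.
K has value 7.1 → rank 5.5.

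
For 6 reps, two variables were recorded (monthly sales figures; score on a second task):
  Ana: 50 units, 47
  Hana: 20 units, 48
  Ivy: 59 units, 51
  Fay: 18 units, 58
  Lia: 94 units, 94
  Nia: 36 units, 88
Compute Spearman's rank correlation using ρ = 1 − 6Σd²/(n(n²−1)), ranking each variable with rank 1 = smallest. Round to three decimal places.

0.257

Ranks of variable 1: 4, 2, 5, 1, 6, 3
Ranks of variable 2: 1, 2, 3, 4, 6, 5
d = r₁ − r₂: 3, 0, 2, -3, 0, -2
d²: 9, 0, 4, 9, 0, 4; Σd² = 26
ρ = 1 − 6·26/(6·35) = 1 − 156/210 = 0.257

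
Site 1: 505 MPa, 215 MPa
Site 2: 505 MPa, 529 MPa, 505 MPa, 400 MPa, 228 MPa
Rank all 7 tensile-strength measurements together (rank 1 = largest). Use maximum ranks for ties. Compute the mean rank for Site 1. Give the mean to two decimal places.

Sorted (descending): 529, 505, 505, 505, 400, 228, 215
The 3 values of 505 occupy positions 2–4 → each gets rank 4.
Site 1 values → pooled ranks: 505→4, 215→7
Mean rank = (4 + 7) / 2 = 5.50

5.50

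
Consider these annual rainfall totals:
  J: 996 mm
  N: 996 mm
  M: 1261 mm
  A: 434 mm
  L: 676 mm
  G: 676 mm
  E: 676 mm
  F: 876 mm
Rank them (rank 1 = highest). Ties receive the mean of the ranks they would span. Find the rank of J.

2.5

Sorted (descending): 1261, 996, 996, 876, 676, 676, 676, 434
The 2 values of 996 occupy positions 2–3 → average rank (2+3)/2 = 2.5.
The 3 values of 676 occupy positions 5–7 → average rank 6.
J has value 996 mm → rank 2.5.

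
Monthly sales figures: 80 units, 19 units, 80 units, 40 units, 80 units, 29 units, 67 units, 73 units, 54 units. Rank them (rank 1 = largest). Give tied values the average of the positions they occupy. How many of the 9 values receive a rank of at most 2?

Sorted (descending): 80, 80, 80, 73, 67, 54, 40, 29, 19
The 3 values of 80 occupy positions 1–3 → average rank 2.
Ranks ≤ 2: {2, 2, 2} → 3 values.

3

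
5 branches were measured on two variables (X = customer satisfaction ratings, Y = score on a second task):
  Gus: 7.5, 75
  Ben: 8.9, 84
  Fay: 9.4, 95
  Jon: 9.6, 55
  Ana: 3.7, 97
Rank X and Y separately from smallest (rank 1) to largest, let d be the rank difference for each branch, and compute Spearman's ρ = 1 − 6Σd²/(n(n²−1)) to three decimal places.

Ranks of variable 1: 2, 3, 4, 5, 1
Ranks of variable 2: 2, 3, 4, 1, 5
d = r₁ − r₂: 0, 0, 0, 4, -4
d²: 0, 0, 0, 16, 16; Σd² = 32
ρ = 1 − 6·32/(5·24) = 1 − 192/120 = -0.600

-0.600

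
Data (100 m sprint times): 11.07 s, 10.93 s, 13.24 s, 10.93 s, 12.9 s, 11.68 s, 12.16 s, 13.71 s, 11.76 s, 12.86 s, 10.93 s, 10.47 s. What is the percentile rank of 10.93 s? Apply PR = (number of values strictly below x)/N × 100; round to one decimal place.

8.3

N = 12.
Strictly below 10.93: 1. Equal to 10.93: 3.
PR = 1/12 × 100 = 8.3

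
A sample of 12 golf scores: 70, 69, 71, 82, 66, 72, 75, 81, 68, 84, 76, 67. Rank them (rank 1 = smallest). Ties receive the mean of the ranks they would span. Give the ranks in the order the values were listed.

Sorted (ascending): 66, 67, 68, 69, 70, 71, 72, 75, 76, 81, 82, 84
No ties — each value takes its position as its rank.

5, 4, 6, 11, 1, 7, 8, 10, 3, 12, 9, 2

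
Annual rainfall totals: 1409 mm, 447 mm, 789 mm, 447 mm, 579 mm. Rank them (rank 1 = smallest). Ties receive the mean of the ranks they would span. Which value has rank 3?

579

Sorted (ascending): 447, 447, 579, 789, 1409
The 2 values of 447 occupy positions 1–2 → average rank (1+2)/2 = 1.5.
Rank 3 → value 579.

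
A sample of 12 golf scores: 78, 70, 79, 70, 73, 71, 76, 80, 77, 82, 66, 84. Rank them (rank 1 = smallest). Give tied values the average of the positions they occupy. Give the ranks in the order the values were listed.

Sorted (ascending): 66, 70, 70, 71, 73, 76, 77, 78, 79, 80, 82, 84
The 2 values of 70 occupy positions 2–3 → average rank (2+3)/2 = 2.5.

8, 2.5, 9, 2.5, 5, 4, 6, 10, 7, 11, 1, 12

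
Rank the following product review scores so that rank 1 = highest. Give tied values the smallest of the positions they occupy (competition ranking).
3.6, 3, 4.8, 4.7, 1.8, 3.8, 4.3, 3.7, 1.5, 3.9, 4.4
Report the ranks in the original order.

8, 9, 1, 2, 10, 6, 4, 7, 11, 5, 3

Sorted (descending): 4.8, 4.7, 4.4, 4.3, 3.9, 3.8, 3.7, 3.6, 3, 1.8, 1.5
No ties — each value takes its position as its rank.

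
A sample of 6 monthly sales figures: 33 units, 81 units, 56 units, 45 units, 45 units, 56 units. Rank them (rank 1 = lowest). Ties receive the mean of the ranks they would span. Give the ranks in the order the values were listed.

Sorted (ascending): 33, 45, 45, 56, 56, 81
The 2 values of 45 occupy positions 2–3 → average rank (2+3)/2 = 2.5.
The 2 values of 56 occupy positions 4–5 → average rank (4+5)/2 = 4.5.

1, 6, 4.5, 2.5, 2.5, 4.5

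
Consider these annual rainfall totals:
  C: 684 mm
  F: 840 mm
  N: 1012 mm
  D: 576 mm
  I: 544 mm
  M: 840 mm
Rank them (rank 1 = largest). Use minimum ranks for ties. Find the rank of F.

Sorted (descending): 1012, 840, 840, 684, 576, 544
The 2 values of 840 occupy positions 2–3 → each gets rank 2.
F has value 840 mm → rank 2.

2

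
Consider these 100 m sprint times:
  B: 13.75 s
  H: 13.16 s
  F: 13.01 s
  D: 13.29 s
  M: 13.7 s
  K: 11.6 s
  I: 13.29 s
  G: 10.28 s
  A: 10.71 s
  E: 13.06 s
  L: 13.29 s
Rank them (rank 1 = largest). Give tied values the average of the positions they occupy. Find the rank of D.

Sorted (descending): 13.75, 13.7, 13.29, 13.29, 13.29, 13.16, 13.06, 13.01, 11.6, 10.71, 10.28
The 3 values of 13.29 occupy positions 3–5 → average rank 4.
D has value 13.29 s → rank 4.

4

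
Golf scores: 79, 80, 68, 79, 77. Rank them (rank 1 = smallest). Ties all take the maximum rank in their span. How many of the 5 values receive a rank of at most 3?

Sorted (ascending): 68, 77, 79, 79, 80
The 2 values of 79 occupy positions 3–4 → each gets rank 4.
Ranks ≤ 3: {1, 2} → 2 values.

2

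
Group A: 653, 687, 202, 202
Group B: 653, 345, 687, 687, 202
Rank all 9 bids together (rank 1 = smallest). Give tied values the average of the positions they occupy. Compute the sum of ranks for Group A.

17.5

Sorted (ascending): 202, 202, 202, 345, 653, 653, 687, 687, 687
The 3 values of 202 occupy positions 1–3 → average rank 2.
The 2 values of 653 occupy positions 5–6 → average rank (5+6)/2 = 5.5.
The 3 values of 687 occupy positions 7–9 → average rank 8.
Group A values → pooled ranks: 653→5.5, 687→8, 202→2, 202→2
Rank sum = 5.5 + 8 + 2 + 2 = 17.5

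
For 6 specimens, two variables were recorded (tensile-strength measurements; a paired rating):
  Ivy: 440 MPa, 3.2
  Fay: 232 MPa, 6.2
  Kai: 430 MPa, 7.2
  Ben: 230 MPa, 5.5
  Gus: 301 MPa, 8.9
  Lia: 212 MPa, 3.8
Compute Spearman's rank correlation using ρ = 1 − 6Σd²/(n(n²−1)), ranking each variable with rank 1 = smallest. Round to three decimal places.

0.086

Ranks of variable 1: 6, 3, 5, 2, 4, 1
Ranks of variable 2: 1, 4, 5, 3, 6, 2
d = r₁ − r₂: 5, -1, 0, -1, -2, -1
d²: 25, 1, 0, 1, 4, 1; Σd² = 32
ρ = 1 − 6·32/(6·35) = 1 − 192/210 = 0.086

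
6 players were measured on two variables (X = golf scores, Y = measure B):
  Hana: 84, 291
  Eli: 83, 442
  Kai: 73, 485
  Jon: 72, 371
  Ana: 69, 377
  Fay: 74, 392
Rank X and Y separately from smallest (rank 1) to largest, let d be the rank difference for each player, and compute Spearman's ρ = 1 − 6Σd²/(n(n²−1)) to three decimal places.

-0.086

Ranks of variable 1: 6, 5, 3, 2, 1, 4
Ranks of variable 2: 1, 5, 6, 2, 3, 4
d = r₁ − r₂: 5, 0, -3, 0, -2, 0
d²: 25, 0, 9, 0, 4, 0; Σd² = 38
ρ = 1 − 6·38/(6·35) = 1 − 228/210 = -0.086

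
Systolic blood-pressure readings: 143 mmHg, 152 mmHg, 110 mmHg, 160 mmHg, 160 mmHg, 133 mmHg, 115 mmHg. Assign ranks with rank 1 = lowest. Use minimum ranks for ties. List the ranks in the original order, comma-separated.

4, 5, 1, 6, 6, 3, 2

Sorted (ascending): 110, 115, 133, 143, 152, 160, 160
The 2 values of 160 occupy positions 6–7 → each gets rank 6.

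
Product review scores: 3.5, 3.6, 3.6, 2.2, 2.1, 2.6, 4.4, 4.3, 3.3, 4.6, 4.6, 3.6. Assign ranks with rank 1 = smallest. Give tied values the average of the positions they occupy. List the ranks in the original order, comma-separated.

Sorted (ascending): 2.1, 2.2, 2.6, 3.3, 3.5, 3.6, 3.6, 3.6, 4.3, 4.4, 4.6, 4.6
The 3 values of 3.6 occupy positions 6–8 → average rank 7.
The 2 values of 4.6 occupy positions 11–12 → average rank (11+12)/2 = 11.5.

5, 7, 7, 2, 1, 3, 10, 9, 4, 11.5, 11.5, 7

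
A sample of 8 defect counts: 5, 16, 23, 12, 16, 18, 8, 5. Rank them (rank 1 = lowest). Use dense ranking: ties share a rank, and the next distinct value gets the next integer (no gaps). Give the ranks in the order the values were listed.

Sorted (ascending): 5, 5, 8, 12, 16, 16, 18, 23
The 2 values of 5 share dense rank 1.
The 2 values of 16 share dense rank 4.
Remaining distinct values take the next consecutive integers.

1, 4, 6, 3, 4, 5, 2, 1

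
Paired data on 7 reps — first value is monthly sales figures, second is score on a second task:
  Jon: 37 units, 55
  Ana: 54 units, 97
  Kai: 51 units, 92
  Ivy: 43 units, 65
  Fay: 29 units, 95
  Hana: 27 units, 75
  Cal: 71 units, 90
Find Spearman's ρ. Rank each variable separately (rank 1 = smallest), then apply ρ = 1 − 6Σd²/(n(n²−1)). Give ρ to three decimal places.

0.321

Ranks of variable 1: 3, 6, 5, 4, 2, 1, 7
Ranks of variable 2: 1, 7, 5, 2, 6, 3, 4
d = r₁ − r₂: 2, -1, 0, 2, -4, -2, 3
d²: 4, 1, 0, 4, 16, 4, 9; Σd² = 38
ρ = 1 − 6·38/(7·48) = 1 − 228/336 = 0.321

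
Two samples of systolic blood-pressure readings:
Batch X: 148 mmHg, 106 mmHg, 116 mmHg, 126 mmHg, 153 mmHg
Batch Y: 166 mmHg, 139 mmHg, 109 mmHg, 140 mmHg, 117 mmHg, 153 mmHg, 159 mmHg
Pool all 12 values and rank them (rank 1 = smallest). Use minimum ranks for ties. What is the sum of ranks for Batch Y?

Sorted (ascending): 106, 109, 116, 117, 126, 139, 140, 148, 153, 153, 159, 166
The 2 values of 153 occupy positions 9–10 → each gets rank 9.
Batch Y values → pooled ranks: 166→12, 139→6, 109→2, 140→7, 117→4, 153→9, 159→11
Rank sum = 12 + 6 + 2 + 7 + 4 + 9 + 11 = 51

51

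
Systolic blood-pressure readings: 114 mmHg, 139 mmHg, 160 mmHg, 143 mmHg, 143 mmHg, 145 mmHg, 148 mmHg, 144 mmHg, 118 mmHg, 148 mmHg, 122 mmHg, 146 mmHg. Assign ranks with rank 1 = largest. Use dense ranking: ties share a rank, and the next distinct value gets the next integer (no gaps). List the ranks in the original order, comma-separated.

10, 7, 1, 6, 6, 4, 2, 5, 9, 2, 8, 3

Sorted (descending): 160, 148, 148, 146, 145, 144, 143, 143, 139, 122, 118, 114
The 2 values of 148 share dense rank 2.
The 2 values of 143 share dense rank 6.
Remaining distinct values take the next consecutive integers.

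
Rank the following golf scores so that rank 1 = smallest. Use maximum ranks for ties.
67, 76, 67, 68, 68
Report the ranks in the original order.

2, 5, 2, 4, 4

Sorted (ascending): 67, 67, 68, 68, 76
The 2 values of 67 occupy positions 1–2 → each gets rank 2.
The 2 values of 68 occupy positions 3–4 → each gets rank 4.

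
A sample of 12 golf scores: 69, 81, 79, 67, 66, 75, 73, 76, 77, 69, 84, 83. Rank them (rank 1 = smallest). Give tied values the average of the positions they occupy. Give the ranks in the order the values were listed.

Sorted (ascending): 66, 67, 69, 69, 73, 75, 76, 77, 79, 81, 83, 84
The 2 values of 69 occupy positions 3–4 → average rank (3+4)/2 = 3.5.

3.5, 10, 9, 2, 1, 6, 5, 7, 8, 3.5, 12, 11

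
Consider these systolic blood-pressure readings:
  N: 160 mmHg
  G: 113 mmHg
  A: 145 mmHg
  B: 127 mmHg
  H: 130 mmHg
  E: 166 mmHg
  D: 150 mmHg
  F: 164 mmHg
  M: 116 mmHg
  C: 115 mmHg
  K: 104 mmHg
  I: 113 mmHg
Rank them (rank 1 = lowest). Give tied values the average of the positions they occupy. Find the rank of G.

2.5

Sorted (ascending): 104, 113, 113, 115, 116, 127, 130, 145, 150, 160, 164, 166
The 2 values of 113 occupy positions 2–3 → average rank (2+3)/2 = 2.5.
G has value 113 mmHg → rank 2.5.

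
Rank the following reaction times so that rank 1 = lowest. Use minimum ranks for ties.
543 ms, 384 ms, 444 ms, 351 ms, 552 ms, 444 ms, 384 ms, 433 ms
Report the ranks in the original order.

Sorted (ascending): 351, 384, 384, 433, 444, 444, 543, 552
The 2 values of 384 occupy positions 2–3 → each gets rank 2.
The 2 values of 444 occupy positions 5–6 → each gets rank 5.

7, 2, 5, 1, 8, 5, 2, 4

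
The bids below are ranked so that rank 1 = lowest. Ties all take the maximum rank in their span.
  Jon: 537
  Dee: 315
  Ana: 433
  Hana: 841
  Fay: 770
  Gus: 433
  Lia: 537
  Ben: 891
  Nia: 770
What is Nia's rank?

Sorted (ascending): 315, 433, 433, 537, 537, 770, 770, 841, 891
The 2 values of 433 occupy positions 2–3 → each gets rank 3.
The 2 values of 537 occupy positions 4–5 → each gets rank 5.
The 2 values of 770 occupy positions 6–7 → each gets rank 7.
Nia has value 770 → rank 7.

7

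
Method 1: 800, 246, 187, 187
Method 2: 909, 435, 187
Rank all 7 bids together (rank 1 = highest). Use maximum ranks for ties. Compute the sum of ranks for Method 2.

11

Sorted (descending): 909, 800, 435, 246, 187, 187, 187
The 3 values of 187 occupy positions 5–7 → each gets rank 7.
Method 2 values → pooled ranks: 909→1, 435→3, 187→7
Rank sum = 1 + 3 + 7 = 11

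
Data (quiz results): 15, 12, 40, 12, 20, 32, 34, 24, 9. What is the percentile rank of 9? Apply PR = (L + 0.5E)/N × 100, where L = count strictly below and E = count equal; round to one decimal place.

N = 9.
Strictly below 9: 0. Equal to 9: 1.
PR = (0 + 0.5·1)/9 × 100 = 5.6

5.6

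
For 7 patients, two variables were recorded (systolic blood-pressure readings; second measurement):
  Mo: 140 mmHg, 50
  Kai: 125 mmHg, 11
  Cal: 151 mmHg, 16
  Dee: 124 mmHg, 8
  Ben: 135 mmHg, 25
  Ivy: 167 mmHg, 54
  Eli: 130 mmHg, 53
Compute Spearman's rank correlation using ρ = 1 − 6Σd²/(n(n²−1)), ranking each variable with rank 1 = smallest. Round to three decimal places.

0.679

Ranks of variable 1: 5, 2, 6, 1, 4, 7, 3
Ranks of variable 2: 5, 2, 3, 1, 4, 7, 6
d = r₁ − r₂: 0, 0, 3, 0, 0, 0, -3
d²: 0, 0, 9, 0, 0, 0, 9; Σd² = 18
ρ = 1 − 6·18/(7·48) = 1 − 108/336 = 0.679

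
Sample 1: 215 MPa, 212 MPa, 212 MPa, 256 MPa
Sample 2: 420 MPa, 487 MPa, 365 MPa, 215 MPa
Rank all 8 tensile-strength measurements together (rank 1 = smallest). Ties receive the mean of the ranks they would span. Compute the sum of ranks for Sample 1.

11.5

Sorted (ascending): 212, 212, 215, 215, 256, 365, 420, 487
The 2 values of 212 occupy positions 1–2 → average rank (1+2)/2 = 1.5.
The 2 values of 215 occupy positions 3–4 → average rank (3+4)/2 = 3.5.
Sample 1 values → pooled ranks: 215→3.5, 212→1.5, 212→1.5, 256→5
Rank sum = 3.5 + 1.5 + 1.5 + 5 = 11.5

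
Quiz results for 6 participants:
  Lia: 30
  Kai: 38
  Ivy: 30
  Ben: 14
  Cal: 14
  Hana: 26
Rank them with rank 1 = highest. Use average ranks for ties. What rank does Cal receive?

5.5

Sorted (descending): 38, 30, 30, 26, 14, 14
The 2 values of 30 occupy positions 2–3 → average rank (2+3)/2 = 2.5.
The 2 values of 14 occupy positions 5–6 → average rank (5+6)/2 = 5.5.
Cal has value 14 → rank 5.5.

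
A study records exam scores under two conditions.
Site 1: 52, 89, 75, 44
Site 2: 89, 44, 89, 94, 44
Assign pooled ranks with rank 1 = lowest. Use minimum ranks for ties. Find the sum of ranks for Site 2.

Sorted (ascending): 44, 44, 44, 52, 75, 89, 89, 89, 94
The 3 values of 44 occupy positions 1–3 → each gets rank 1.
The 3 values of 89 occupy positions 6–8 → each gets rank 6.
Site 2 values → pooled ranks: 89→6, 44→1, 89→6, 94→9, 44→1
Rank sum = 6 + 1 + 6 + 9 + 1 = 23

23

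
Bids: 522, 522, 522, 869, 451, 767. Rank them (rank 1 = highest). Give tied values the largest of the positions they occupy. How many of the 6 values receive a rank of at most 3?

2

Sorted (descending): 869, 767, 522, 522, 522, 451
The 3 values of 522 occupy positions 3–5 → each gets rank 5.
Ranks ≤ 3: {1, 2} → 2 values.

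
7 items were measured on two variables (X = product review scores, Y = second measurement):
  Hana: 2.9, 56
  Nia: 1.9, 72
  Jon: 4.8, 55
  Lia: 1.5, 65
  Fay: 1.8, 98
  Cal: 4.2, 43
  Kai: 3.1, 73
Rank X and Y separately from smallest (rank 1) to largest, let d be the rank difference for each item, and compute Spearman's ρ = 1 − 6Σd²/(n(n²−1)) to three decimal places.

-0.607

Ranks of variable 1: 4, 3, 7, 1, 2, 6, 5
Ranks of variable 2: 3, 5, 2, 4, 7, 1, 6
d = r₁ − r₂: 1, -2, 5, -3, -5, 5, -1
d²: 1, 4, 25, 9, 25, 25, 1; Σd² = 90
ρ = 1 − 6·90/(7·48) = 1 − 540/336 = -0.607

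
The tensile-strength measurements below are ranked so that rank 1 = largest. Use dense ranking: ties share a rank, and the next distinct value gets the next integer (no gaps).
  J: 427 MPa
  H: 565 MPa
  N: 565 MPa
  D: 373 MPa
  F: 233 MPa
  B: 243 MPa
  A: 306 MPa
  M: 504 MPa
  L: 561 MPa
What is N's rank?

1

Sorted (descending): 565, 565, 561, 504, 427, 373, 306, 243, 233
The 2 values of 565 share dense rank 1.
Remaining distinct values take the next consecutive integers.
N has value 565 MPa → rank 1.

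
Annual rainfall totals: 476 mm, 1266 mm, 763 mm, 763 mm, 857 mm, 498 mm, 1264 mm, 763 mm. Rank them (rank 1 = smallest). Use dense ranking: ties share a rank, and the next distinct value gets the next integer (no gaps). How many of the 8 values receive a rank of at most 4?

Sorted (ascending): 476, 498, 763, 763, 763, 857, 1264, 1266
The 3 values of 763 share dense rank 3.
Remaining distinct values take the next consecutive integers.
Ranks ≤ 4: {1, 2, 3, 3, 3, 4} → 6 values.

6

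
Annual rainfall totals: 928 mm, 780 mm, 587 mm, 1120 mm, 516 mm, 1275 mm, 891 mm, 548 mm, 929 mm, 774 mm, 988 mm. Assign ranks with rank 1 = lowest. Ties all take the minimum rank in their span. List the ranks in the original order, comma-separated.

Sorted (ascending): 516, 548, 587, 774, 780, 891, 928, 929, 988, 1120, 1275
No ties — each value takes its position as its rank.

7, 5, 3, 10, 1, 11, 6, 2, 8, 4, 9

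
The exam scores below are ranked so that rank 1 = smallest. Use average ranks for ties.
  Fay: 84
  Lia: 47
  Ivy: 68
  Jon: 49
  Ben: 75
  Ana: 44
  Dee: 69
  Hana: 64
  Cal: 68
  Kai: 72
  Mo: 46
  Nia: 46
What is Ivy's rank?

Sorted (ascending): 44, 46, 46, 47, 49, 64, 68, 68, 69, 72, 75, 84
The 2 values of 46 occupy positions 2–3 → average rank (2+3)/2 = 2.5.
The 2 values of 68 occupy positions 7–8 → average rank (7+8)/2 = 7.5.
Ivy has value 68 → rank 7.5.

7.5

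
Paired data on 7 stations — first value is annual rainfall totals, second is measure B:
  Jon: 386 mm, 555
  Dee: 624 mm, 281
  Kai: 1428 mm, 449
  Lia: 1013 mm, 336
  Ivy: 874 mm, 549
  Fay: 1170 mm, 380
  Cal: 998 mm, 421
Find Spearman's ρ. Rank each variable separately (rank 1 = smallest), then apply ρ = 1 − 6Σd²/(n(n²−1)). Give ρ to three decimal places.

Ranks of variable 1: 1, 2, 7, 5, 3, 6, 4
Ranks of variable 2: 7, 1, 5, 2, 6, 3, 4
d = r₁ − r₂: -6, 1, 2, 3, -3, 3, 0
d²: 36, 1, 4, 9, 9, 9, 0; Σd² = 68
ρ = 1 − 6·68/(7·48) = 1 − 408/336 = -0.214

-0.214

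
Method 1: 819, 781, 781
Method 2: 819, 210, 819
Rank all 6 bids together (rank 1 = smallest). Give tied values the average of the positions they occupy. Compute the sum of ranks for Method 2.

11

Sorted (ascending): 210, 781, 781, 819, 819, 819
The 2 values of 781 occupy positions 2–3 → average rank (2+3)/2 = 2.5.
The 3 values of 819 occupy positions 4–6 → average rank 5.
Method 2 values → pooled ranks: 819→5, 210→1, 819→5
Rank sum = 5 + 1 + 5 = 11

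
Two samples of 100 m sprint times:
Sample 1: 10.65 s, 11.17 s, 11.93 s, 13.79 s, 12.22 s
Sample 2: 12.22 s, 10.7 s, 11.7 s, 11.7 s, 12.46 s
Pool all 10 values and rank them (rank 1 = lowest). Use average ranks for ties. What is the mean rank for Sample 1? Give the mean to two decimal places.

Sorted (ascending): 10.65, 10.7, 11.17, 11.7, 11.7, 11.93, 12.22, 12.22, 12.46, 13.79
The 2 values of 11.7 occupy positions 4–5 → average rank (4+5)/2 = 4.5.
The 2 values of 12.22 occupy positions 7–8 → average rank (7+8)/2 = 7.5.
Sample 1 values → pooled ranks: 10.65→1, 11.17→3, 11.93→6, 13.79→10, 12.22→7.5
Mean rank = (1 + 3 + 6 + 10 + 7.5) / 5 = 5.50

5.50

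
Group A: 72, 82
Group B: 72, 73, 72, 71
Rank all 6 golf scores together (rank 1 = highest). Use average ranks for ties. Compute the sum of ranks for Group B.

16

Sorted (descending): 82, 73, 72, 72, 72, 71
The 3 values of 72 occupy positions 3–5 → average rank 4.
Group B values → pooled ranks: 72→4, 73→2, 72→4, 71→6
Rank sum = 4 + 2 + 4 + 6 = 16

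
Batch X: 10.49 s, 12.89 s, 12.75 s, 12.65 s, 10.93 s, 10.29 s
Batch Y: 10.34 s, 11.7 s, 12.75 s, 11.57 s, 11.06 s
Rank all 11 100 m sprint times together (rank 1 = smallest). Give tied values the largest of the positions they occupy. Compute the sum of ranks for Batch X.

Sorted (ascending): 10.29, 10.34, 10.49, 10.93, 11.06, 11.57, 11.7, 12.65, 12.75, 12.75, 12.89
The 2 values of 12.75 occupy positions 9–10 → each gets rank 10.
Batch X values → pooled ranks: 10.49→3, 12.89→11, 12.75→10, 12.65→8, 10.93→4, 10.29→1
Rank sum = 3 + 11 + 10 + 8 + 4 + 1 = 37

37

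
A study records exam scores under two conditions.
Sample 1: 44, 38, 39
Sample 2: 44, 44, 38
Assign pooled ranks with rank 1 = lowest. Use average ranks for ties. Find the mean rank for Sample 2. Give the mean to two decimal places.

3.83

Sorted (ascending): 38, 38, 39, 44, 44, 44
The 2 values of 38 occupy positions 1–2 → average rank (1+2)/2 = 1.5.
The 3 values of 44 occupy positions 4–6 → average rank 5.
Sample 2 values → pooled ranks: 44→5, 44→5, 38→1.5
Mean rank = (5 + 5 + 1.5) / 3 = 3.83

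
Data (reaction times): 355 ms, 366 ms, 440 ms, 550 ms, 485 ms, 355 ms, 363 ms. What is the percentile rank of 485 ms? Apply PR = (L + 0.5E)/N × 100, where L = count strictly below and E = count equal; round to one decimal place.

N = 7.
Strictly below 485: 5. Equal to 485: 1.
PR = (5 + 0.5·1)/7 × 100 = 78.6

78.6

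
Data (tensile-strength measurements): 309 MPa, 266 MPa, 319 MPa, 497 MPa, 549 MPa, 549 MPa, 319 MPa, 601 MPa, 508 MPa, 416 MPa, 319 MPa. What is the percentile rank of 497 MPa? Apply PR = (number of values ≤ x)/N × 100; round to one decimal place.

N = 11.
Strictly below 497: 6. Equal to 497: 1.
PR = 7/11 × 100 = 63.6

63.6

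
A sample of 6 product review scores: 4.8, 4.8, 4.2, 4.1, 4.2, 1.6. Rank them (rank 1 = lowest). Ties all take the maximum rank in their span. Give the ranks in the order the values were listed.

6, 6, 4, 2, 4, 1

Sorted (ascending): 1.6, 4.1, 4.2, 4.2, 4.8, 4.8
The 2 values of 4.2 occupy positions 3–4 → each gets rank 4.
The 2 values of 4.8 occupy positions 5–6 → each gets rank 6.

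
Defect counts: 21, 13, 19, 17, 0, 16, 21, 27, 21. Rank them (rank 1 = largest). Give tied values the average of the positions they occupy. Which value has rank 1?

Sorted (descending): 27, 21, 21, 21, 19, 17, 16, 13, 0
The 3 values of 21 occupy positions 2–4 → average rank 3.
Rank 1 → value 27.

27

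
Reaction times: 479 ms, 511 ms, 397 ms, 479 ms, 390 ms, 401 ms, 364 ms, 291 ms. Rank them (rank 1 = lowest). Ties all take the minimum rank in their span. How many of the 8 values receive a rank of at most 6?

Sorted (ascending): 291, 364, 390, 397, 401, 479, 479, 511
The 2 values of 479 occupy positions 6–7 → each gets rank 6.
Ranks ≤ 6: {1, 2, 3, 4, 5, 6, 6} → 7 values.

7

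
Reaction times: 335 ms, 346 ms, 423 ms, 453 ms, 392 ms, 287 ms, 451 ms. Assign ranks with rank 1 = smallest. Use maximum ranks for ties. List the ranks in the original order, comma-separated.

Sorted (ascending): 287, 335, 346, 392, 423, 451, 453
No ties — each value takes its position as its rank.

2, 3, 5, 7, 4, 1, 6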